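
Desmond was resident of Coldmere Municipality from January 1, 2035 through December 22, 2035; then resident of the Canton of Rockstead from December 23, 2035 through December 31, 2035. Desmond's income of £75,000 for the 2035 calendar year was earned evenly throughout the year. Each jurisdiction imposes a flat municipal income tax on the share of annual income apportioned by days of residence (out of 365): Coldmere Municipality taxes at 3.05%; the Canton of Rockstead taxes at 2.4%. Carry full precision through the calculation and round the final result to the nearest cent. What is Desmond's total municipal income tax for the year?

Coldmere Municipality, January 1 – December 22, 2035: 356 days → £75,000 × 3.05% × 356/365 = £2,231.0959
The Canton of Rockstead, December 23 – December 31, 2035: 9 days → £75,000 × 2.4% × 9/365 = £44.3836
Total = £2,275.4795

£2,275.48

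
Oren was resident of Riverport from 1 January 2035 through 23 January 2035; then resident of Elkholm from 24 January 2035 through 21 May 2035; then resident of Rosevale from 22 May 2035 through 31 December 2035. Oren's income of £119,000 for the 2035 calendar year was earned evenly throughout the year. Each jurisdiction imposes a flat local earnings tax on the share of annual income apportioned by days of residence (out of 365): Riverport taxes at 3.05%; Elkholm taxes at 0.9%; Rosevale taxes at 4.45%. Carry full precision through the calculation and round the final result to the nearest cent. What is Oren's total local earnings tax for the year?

£3,824.79

Riverport, 1 January – 23 January 2035: 23 days → £119,000 × 3.05% × 23/365 = £228.7082
Elkholm, 24 January – 21 May 2035: 118 days → £119,000 × 0.9% × 118/365 = £346.2411
Rosevale, 22 May – 31 December 2035: 224 days → £119,000 × 4.45% × 224/365 = £3,249.8411
Total = £3,824.7904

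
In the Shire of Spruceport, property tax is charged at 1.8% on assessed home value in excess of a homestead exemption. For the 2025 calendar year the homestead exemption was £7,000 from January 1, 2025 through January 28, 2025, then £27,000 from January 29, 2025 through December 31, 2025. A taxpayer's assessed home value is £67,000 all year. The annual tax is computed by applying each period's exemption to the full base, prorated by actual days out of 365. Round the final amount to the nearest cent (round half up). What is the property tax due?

January 1 – January 28, 2025: 28 days, exemption £7,000 → (£67,000 − £7,000) × 1.8% × 28/365 = £82.8493
January 29 – December 31, 2025: 337 days, exemption £27,000 → (£67,000 − £27,000) × 1.8% × 337/365 = £664.7671
Total = £747.6164

£747.62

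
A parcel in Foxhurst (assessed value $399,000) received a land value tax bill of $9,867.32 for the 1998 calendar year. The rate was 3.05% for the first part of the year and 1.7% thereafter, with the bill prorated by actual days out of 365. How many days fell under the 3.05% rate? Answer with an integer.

Let d = days at the first rate; then 365 − d days at the second rate.
$399,000 × [3.05%·d + 1.7%·(365−d)] / 365 = $9,867.32
Solving gives d = 209, so the new rate took effect on 29 Jul 1998.

209 days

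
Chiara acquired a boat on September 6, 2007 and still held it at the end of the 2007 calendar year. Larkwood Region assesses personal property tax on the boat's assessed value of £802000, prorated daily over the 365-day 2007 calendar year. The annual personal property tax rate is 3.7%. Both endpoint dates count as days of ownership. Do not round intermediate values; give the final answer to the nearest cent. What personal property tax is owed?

£9511.94

Days held (September 6 – December 31, 2007): 117 out of 365
Tax = £802000 × 3.7% × 117/365 = £9511.9397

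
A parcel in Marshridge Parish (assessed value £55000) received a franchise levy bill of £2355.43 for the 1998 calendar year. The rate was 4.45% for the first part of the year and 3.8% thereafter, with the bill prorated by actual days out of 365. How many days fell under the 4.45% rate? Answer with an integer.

271 days

Let d = days at the first rate; then 365 − d days at the second rate.
£55000 × [4.45%·d + 3.8%·(365−d)] / 365 = £2355.43
Solving gives d = 271, so the new rate took effect on September 29, 1998.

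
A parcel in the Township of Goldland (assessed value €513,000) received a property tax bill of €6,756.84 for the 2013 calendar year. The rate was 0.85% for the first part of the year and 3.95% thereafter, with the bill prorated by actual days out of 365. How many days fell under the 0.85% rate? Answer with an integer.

Let d = days at the first rate; then 365 − d days at the second rate.
€513,000 × [0.85%·d + 3.95%·(365−d)] / 365 = €6,756.84
Solving gives d = 310, so the new rate took effect on 7 November 2013.

310 days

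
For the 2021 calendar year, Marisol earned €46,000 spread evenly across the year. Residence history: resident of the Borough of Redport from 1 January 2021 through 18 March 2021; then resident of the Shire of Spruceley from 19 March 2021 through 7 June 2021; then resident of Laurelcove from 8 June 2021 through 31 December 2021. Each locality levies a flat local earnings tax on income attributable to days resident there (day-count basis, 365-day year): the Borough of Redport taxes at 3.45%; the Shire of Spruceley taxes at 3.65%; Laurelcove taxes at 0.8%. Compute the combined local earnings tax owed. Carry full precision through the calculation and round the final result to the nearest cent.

The Borough of Redport, 1 January – 18 March 2021: 77 days → €46,000 × 3.45% × 77/365 = €334.7918
The Shire of Spruceley, 19 March – 7 June 2021: 81 days → €46,000 × 3.65% × 81/365 = €372.6000
Laurelcove, 8 June – 31 December 2021: 207 days → €46,000 × 0.8% × 207/365 = €208.7014
Total = €916.0932

€916.09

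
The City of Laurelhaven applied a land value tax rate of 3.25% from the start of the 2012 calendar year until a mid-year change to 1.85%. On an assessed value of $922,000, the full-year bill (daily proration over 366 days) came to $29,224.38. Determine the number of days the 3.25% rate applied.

345 days

Let d = days at the first rate; then 366 − d days at the second rate.
$922,000 × [3.25%·d + 1.85%·(366−d)] / 366 = $29,224.38
Solving gives d = 345, so the new rate took effect on 11 Dec 2012.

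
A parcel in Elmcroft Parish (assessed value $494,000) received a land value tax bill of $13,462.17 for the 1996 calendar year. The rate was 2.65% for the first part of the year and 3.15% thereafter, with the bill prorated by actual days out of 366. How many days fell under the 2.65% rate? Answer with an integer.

311 days

Let d = days at the first rate; then 366 − d days at the second rate.
$494,000 × [2.65%·d + 3.15%·(366−d)] / 366 = $13,462.17
Solving gives d = 311, so the new rate took effect on 7 November 1996.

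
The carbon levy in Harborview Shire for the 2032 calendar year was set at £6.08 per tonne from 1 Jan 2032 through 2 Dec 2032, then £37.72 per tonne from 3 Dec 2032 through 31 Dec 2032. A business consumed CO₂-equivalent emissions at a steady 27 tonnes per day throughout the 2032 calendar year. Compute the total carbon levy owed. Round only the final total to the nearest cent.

1 Jan – 2 Dec 2032: 337 days × 27 tonnes/day = 9,099 tonnes at £6.08/tonne → £55,321.92
3 Dec – 31 Dec 2032: 29 days × 27 tonnes/day = 783 tonnes at £37.72/tonne → £29,534.76

£84,856.68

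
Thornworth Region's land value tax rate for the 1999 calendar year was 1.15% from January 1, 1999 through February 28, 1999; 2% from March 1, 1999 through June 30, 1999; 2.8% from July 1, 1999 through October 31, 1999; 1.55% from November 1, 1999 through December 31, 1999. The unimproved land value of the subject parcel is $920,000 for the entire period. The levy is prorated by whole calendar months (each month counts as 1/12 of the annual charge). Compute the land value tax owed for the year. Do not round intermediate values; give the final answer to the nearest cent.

January 1 – February 28, 1999: 2 months at 1.15% → $920,000 × 1.15% × 2/12 = $1,763.3333
March 1 – June 30, 1999: 4 months at 2% → $920,000 × 2% × 4/12 = $6,133.3333
July 1 – October 31, 1999: 4 months at 2.8% → $920,000 × 2.8% × 4/12 = $8,586.6667
November 1 – December 31, 1999: 2 months at 1.55% → $920,000 × 1.55% × 2/12 = $2,376.6667
Total = $18,860.0000

$18,860.00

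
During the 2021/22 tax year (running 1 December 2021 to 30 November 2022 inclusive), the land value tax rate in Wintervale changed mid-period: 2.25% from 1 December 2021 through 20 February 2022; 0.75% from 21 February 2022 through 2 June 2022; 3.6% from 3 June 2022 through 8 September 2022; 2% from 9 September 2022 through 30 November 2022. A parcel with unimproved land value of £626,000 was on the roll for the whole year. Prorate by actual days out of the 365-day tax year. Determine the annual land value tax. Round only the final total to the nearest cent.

1 December 2021 – 20 February 2022: 82 days at 2.25% → £626,000 × 2.25% × 82/365 = £3,164.3014
21 February – 2 June 2022: 102 days at 0.75% → £626,000 × 0.75% × 102/365 = £1,312.0274
3 June – 8 September 2022: 98 days at 3.6% → £626,000 × 3.6% × 98/365 = £6,050.7616
9 September – 30 November 2022: 83 days at 2% → £626,000 × 2% × 83/365 = £2,847.0137
Total = £13,374.1041

£13,374.10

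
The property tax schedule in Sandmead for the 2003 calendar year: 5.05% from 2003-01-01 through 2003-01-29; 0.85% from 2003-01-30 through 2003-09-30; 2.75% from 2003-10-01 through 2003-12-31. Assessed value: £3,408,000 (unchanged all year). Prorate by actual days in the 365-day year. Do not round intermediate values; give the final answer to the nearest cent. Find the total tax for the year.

£56,661.50

2003-01-01 to 2003-01-29: 29 days at 5.05% → £3,408,000 × 5.05% × 29/365 = £13,674.0164
2003-01-30 to 2003-09-30: 244 days at 0.85% → £3,408,000 × 0.85% × 244/365 = £19,364.9096
2003-10-01 to 2003-12-31: 92 days at 2.75% → £3,408,000 × 2.75% × 92/365 = £23,622.5753
Total = £56,661.5014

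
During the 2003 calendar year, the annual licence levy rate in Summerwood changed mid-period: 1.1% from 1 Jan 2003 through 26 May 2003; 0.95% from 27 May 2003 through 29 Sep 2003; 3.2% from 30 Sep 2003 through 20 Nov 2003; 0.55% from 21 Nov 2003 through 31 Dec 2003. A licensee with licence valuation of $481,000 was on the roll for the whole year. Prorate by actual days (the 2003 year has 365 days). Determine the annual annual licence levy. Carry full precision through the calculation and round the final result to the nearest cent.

1 Jan – 26 May 2003: 146 days at 1.1% → $481,000 × 1.1% × 146/365 = $2,116.4000
27 May – 29 Sep 2003: 126 days at 0.95% → $481,000 × 0.95% × 126/365 = $1,577.4164
30 Sep – 20 Nov 2003: 52 days at 3.2% → $481,000 × 3.2% × 52/365 = $2,192.8329
21 Nov – 31 Dec 2003: 41 days at 0.55% → $481,000 × 0.55% × 41/365 = $297.1658
Total = $6,183.8151

$6,183.82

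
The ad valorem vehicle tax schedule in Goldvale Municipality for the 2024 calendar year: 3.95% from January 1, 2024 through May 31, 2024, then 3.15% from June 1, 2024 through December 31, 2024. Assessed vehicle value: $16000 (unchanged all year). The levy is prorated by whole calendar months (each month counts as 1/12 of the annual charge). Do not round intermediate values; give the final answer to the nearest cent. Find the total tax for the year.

January 1 – May 31, 2024: 5 months at 3.95% → $16000 × 3.95% × 5/12 = $263.3333
June 1 – December 31, 2024: 7 months at 3.15% → $16000 × 3.15% × 7/12 = $294.0000
Total = $557.3333

$557.33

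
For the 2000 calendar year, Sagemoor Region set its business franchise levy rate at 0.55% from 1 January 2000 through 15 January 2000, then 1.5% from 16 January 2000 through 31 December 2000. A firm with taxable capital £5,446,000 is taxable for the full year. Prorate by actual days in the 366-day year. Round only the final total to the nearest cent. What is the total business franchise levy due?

1 January – 15 January 2000: 15 days at 0.55% → £5,446,000 × 0.55% × 15/366 = £1,227.5820
16 January – 31 December 2000: 351 days at 1.5% → £5,446,000 × 1.5% × 351/366 = £78,342.0492
Total = £79,569.6311

£79,569.63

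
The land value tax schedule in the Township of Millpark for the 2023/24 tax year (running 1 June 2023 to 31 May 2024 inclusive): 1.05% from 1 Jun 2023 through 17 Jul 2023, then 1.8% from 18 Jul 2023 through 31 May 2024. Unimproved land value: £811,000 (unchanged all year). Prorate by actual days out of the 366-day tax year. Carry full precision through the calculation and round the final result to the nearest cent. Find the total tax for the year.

1 Jun – 17 Jul 2023: 47 days at 1.05% → £811,000 × 1.05% × 47/366 = £1,093.5205
18 Jul 2023 – 31 May 2024: 319 days at 1.8% → £811,000 × 1.8% × 319/366 = £12,723.3934
Total = £13,816.9139

£13,816.91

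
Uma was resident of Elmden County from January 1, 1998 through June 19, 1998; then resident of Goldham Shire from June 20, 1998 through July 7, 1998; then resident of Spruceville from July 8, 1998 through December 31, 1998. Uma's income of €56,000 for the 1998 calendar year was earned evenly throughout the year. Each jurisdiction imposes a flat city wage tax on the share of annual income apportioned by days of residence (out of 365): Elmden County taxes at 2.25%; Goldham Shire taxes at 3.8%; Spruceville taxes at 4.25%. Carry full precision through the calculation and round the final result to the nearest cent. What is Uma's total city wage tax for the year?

€1,845.93

Elmden County, January 1 – June 19, 1998: 170 days → €56,000 × 2.25% × 170/365 = €586.8493
Goldham Shire, June 20 – July 7, 1998: 18 days → €56,000 × 3.8% × 18/365 = €104.9425
Spruceville, July 8 – December 31, 1998: 177 days → €56,000 × 4.25% × 177/365 = €1,154.1370
Total = €1,845.9288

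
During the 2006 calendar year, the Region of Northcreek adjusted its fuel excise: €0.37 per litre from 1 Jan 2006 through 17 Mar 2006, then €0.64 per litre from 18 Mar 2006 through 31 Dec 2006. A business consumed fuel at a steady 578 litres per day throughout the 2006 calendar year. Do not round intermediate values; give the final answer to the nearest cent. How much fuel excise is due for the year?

€123,160.24

1 Jan – 17 Mar 2006: 76 days × 578 litres/day = 43,928 litres at €0.37/litre → €16,253.36
18 Mar – 31 Dec 2006: 289 days × 578 litres/day = 167,042 litres at €0.64/litre → €106,906.88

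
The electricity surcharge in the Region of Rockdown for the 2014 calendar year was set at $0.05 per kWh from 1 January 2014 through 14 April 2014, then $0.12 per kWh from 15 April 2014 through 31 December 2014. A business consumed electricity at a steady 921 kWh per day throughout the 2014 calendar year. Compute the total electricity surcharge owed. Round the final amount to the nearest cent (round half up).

1 January – 14 April 2014: 104 days × 921 kWh/day = 95,784 kWh at $0.05/kWh → $4,789.20
15 April – 31 December 2014: 261 days × 921 kWh/day = 240,381 kWh at $0.12/kWh → $28,845.72

$33,634.92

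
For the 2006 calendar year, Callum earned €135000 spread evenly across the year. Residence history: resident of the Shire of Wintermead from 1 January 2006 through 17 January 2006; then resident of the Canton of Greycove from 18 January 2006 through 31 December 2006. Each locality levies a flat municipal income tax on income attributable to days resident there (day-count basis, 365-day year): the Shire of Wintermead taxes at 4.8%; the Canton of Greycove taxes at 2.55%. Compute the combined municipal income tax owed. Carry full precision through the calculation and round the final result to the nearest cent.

The Shire of Wintermead, 1 January – 17 January 2006: 17 days → €135000 × 4.8% × 17/365 = €301.8082
The Canton of Greycove, 18 January – 31 December 2006: 348 days → €135000 × 2.55% × 348/365 = €3282.1644
Total = €3583.9726

€3583.97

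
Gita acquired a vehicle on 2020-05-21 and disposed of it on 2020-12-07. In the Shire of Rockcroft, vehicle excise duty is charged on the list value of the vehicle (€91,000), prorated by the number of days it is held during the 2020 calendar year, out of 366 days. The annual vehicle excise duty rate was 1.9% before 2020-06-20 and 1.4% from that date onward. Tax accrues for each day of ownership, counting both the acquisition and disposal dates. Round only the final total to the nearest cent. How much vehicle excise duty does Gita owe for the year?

2020-05-21 to 2020-06-19: 30 days at 1.9% → €91,000 × 1.9% × 30/366 = €141.7213
2020-06-20 to 2020-12-07: 171 days at 1.4% → €91,000 × 1.4% × 171/366 = €595.2295
Total = €736.9508

€736.95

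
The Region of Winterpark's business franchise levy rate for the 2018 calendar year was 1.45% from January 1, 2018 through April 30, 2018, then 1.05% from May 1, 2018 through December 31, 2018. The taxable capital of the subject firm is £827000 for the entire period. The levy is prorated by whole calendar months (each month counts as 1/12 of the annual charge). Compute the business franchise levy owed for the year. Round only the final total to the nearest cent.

£9786.17

January 1 – April 30, 2018: 4 months at 1.45% → £827000 × 1.45% × 4/12 = £3997.1667
May 1 – December 31, 2018: 8 months at 1.05% → £827000 × 1.05% × 8/12 = £5789.0000
Total = £9786.1667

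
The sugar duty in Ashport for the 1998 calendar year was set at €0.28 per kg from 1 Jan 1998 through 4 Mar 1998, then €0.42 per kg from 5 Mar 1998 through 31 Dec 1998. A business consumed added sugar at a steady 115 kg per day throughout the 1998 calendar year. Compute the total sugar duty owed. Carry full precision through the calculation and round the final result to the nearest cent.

€16,615.20

1 Jan – 4 Mar 1998: 63 days × 115 kg/day = 7,245 kg at €0.28/kg → €2,028.60
5 Mar – 31 Dec 1998: 302 days × 115 kg/day = 34,730 kg at €0.42/kg → €14,586.60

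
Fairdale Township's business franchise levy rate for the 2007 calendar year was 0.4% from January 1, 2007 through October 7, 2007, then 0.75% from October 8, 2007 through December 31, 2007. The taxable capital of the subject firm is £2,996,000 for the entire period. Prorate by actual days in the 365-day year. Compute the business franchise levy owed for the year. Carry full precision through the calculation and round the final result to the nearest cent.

£14,425.95

January 1 – October 7, 2007: 280 days at 0.4% → £2,996,000 × 0.4% × 280/365 = £9,193.2055
October 8 – December 31, 2007: 85 days at 0.75% → £2,996,000 × 0.75% × 85/365 = £5,232.7397
Total = £14,425.9452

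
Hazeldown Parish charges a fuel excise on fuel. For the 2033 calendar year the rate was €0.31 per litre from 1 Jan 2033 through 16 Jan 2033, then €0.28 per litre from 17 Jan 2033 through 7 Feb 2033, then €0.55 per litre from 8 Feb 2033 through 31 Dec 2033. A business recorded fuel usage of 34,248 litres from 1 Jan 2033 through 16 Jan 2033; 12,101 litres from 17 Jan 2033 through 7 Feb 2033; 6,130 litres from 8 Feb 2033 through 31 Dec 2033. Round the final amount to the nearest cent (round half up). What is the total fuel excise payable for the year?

€17,376.66

1 Jan – 16 Jan 2033: 34,248 litres at €0.31/litre → €10,616.88
17 Jan – 7 Feb 2033: 12,101 litres at €0.28/litre → €3,388.28
8 Feb – 31 Dec 2033: 6,130 litres at €0.55/litre → €3,371.50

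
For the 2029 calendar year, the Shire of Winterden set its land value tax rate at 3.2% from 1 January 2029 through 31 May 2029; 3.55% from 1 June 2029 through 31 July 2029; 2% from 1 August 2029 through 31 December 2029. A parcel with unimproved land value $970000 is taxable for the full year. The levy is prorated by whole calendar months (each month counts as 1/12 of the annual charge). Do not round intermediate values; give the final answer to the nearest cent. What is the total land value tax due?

$26755.83

1 January – 31 May 2029: 5 months at 3.2% → $970000 × 3.2% × 5/12 = $12933.3333
1 June – 31 July 2029: 2 months at 3.55% → $970000 × 3.55% × 2/12 = $5739.1667
1 August – 31 December 2029: 5 months at 2% → $970000 × 2% × 5/12 = $8083.3333
Total = $26755.8333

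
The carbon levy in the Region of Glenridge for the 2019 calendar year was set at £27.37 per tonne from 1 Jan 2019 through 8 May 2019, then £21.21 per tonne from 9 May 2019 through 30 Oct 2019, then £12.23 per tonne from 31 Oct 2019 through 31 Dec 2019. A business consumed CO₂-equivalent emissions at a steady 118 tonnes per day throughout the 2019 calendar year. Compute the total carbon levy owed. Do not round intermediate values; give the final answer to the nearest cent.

1 Jan – 8 May 2019: 128 days × 118 tonnes/day = 15,104 tonnes at £27.37/tonne → £413396.48
9 May – 30 Oct 2019: 175 days × 118 tonnes/day = 20,650 tonnes at £21.21/tonne → £437986.50
31 Oct – 31 Dec 2019: 62 days × 118 tonnes/day = 7,316 tonnes at £12.23/tonne → £89474.68

£940857.66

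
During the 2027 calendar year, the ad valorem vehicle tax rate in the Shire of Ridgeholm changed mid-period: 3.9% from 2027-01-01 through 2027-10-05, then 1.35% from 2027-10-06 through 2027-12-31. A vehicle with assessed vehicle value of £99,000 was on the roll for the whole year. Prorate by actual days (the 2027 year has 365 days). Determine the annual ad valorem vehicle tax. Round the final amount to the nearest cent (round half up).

2027-01-01 to 2027-10-05: 278 days at 3.9% → £99,000 × 3.9% × 278/365 = £2,940.7068
2027-10-06 to 2027-12-31: 87 days at 1.35% → £99,000 × 1.35% × 87/365 = £318.5630
Total = £3,259.2699

£3,259.27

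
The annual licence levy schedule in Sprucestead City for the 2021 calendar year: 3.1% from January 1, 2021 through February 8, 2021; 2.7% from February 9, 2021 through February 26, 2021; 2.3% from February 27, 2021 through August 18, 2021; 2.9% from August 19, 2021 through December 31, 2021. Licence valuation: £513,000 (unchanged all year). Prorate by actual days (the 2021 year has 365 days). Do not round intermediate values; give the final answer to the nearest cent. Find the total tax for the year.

January 1 – February 8, 2021: 39 days at 3.1% → £513,000 × 3.1% × 39/365 = £1,699.2247
February 9 – February 26, 2021: 18 days at 2.7% → £513,000 × 2.7% × 18/365 = £683.0630
February 27 – August 18, 2021: 173 days at 2.3% → £513,000 × 2.3% × 173/365 = £5,592.4027
August 19 – December 31, 2021: 135 days at 2.9% → £513,000 × 2.9% × 135/365 = £5,502.4521
Total = £13,477.1425

£13,477.14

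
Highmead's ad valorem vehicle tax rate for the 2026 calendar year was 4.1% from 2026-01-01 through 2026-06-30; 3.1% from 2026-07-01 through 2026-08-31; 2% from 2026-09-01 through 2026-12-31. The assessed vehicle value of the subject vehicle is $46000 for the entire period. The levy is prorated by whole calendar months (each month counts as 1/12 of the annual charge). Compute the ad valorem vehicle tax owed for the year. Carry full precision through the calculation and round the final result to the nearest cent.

$1487.33

2026-01-01 to 2026-06-30: 6 months at 4.1% → $46000 × 4.1% × 6/12 = $943.0000
2026-07-01 to 2026-08-31: 2 months at 3.1% → $46000 × 3.1% × 2/12 = $237.6667
2026-09-01 to 2026-12-31: 4 months at 2% → $46000 × 2% × 4/12 = $306.6667
Total = $1487.3333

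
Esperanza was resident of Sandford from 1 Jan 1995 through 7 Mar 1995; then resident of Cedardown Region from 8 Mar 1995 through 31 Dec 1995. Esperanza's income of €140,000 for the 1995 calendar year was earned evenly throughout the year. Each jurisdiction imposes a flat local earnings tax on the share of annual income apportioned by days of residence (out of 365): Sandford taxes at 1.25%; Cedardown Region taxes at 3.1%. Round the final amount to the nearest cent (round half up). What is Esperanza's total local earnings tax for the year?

Sandford, 1 Jan – 7 Mar 1995: 66 days → €140,000 × 1.25% × 66/365 = €316.4384
Cedardown Region, 8 Mar – 31 Dec 1995: 299 days → €140,000 × 3.1% × 299/365 = €3,555.2329
Total = €3,871.6712

€3,871.67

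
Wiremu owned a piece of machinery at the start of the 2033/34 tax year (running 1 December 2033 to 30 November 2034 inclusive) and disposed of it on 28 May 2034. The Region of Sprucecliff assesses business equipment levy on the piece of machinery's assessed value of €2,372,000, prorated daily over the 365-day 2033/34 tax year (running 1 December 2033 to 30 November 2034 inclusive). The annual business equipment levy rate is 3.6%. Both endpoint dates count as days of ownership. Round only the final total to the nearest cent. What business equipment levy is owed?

€41,877.17

Days held (1 December 2033 – 28 May 2034): 179 out of 365
Tax = €2,372,000 × 3.6% × 179/365 = €41,877.1726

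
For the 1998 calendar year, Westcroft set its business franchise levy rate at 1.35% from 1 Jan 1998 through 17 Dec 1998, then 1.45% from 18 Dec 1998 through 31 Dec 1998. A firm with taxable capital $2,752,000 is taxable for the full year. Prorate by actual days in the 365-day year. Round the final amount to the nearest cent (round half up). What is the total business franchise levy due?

1 Jan – 17 Dec 1998: 351 days at 1.35% → $2,752,000 × 1.35% × 351/365 = $35,726.9918
18 Dec – 31 Dec 1998: 14 days at 1.45% → $2,752,000 × 1.45% × 14/365 = $1,530.5644
Total = $37,257.5562

$37,257.56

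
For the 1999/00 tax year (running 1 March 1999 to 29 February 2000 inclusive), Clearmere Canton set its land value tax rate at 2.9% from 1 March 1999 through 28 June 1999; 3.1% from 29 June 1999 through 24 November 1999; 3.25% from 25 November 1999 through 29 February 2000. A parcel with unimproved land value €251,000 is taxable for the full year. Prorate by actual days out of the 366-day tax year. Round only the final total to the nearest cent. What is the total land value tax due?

€7,716.19

1 March – 28 June 1999: 120 days at 2.9% → €251,000 × 2.9% × 120/366 = €2,386.5574
29 June – 24 November 1999: 149 days at 3.1% → €251,000 × 3.1% × 149/366 = €3,167.6749
25 November 1999 – 29 February 2000: 97 days at 3.25% → €251,000 × 3.25% × 97/366 = €2,161.9604
Total = €7,716.1926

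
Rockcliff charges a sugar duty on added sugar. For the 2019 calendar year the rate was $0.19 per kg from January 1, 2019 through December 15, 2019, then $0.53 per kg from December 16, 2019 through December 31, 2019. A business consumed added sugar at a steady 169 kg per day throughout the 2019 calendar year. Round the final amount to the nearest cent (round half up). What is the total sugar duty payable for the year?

$12639.51

January 1 – December 15, 2019: 349 days × 169 kg/day = 58,981 kg at $0.19/kg → $11206.39
December 16 – December 31, 2019: 16 days × 169 kg/day = 2,704 kg at $0.53/kg → $1433.12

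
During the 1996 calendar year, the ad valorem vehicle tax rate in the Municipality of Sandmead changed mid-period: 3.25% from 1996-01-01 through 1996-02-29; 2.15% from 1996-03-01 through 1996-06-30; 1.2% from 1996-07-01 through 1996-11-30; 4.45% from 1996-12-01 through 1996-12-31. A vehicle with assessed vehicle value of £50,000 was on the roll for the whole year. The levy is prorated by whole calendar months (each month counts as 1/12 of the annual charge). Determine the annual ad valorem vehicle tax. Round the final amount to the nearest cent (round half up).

£1,064.58

1996-01-01 to 1996-02-29: 2 months at 3.25% → £50,000 × 3.25% × 2/12 = £270.8333
1996-03-01 to 1996-06-30: 4 months at 2.15% → £50,000 × 2.15% × 4/12 = £358.3333
1996-07-01 to 1996-11-30: 5 months at 1.2% → £50,000 × 1.2% × 5/12 = £250.0000
1996-12-01 to 1996-12-31: 1 month at 4.45% → £50,000 × 4.45% × 1/12 = £185.4167
Total = £1,064.5833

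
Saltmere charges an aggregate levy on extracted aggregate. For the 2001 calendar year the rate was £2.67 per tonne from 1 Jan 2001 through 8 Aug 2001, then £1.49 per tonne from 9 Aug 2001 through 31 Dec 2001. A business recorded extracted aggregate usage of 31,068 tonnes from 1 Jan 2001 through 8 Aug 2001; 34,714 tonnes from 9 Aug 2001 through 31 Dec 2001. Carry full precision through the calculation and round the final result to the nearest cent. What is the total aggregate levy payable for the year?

£134675.42

1 Jan – 8 Aug 2001: 31,068 tonnes at £2.67/tonne → £82951.56
9 Aug – 31 Dec 2001: 34,714 tonnes at £1.49/tonne → £51723.86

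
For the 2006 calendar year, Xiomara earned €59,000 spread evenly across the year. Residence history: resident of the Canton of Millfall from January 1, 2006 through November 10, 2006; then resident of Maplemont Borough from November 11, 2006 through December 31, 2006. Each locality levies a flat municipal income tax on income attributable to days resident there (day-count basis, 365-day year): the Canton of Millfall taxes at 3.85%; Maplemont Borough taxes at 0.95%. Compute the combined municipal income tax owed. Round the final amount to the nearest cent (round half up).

The Canton of Millfall, January 1 – November 10, 2006: 314 days → €59,000 × 3.85% × 314/365 = €1,954.1123
Maplemont Borough, November 11 – December 31, 2006: 51 days → €59,000 × 0.95% × 51/365 = €78.3164
Total = €2,032.4288

€2,032.43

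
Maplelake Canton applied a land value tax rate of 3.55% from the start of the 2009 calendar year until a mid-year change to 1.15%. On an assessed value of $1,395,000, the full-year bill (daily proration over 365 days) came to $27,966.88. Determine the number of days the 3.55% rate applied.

130 days

Let d = days at the first rate; then 365 − d days at the second rate.
$1,395,000 × [3.55%·d + 1.15%·(365−d)] / 365 = $27,966.88
Solving gives d = 130, so the new rate took effect on 11 May 2009.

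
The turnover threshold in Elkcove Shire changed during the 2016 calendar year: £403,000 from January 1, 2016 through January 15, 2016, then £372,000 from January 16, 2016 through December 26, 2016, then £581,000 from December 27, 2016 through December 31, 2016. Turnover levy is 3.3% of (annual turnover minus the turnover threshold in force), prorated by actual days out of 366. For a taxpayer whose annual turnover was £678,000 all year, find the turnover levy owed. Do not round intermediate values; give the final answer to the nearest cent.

£9,961.85

January 1 – January 15, 2016: 15 days, exemption £403,000 → (£678,000 − £403,000) × 3.3% × 15/366 = £371.9262
January 16 – December 26, 2016: 346 days, exemption £372,000 → (£678,000 − £372,000) × 3.3% × 346/366 = £9,546.1967
December 27 – December 31, 2016: 5 days, exemption £581,000 → (£678,000 − £581,000) × 3.3% × 5/366 = £43.7295
Total = £9,961.8525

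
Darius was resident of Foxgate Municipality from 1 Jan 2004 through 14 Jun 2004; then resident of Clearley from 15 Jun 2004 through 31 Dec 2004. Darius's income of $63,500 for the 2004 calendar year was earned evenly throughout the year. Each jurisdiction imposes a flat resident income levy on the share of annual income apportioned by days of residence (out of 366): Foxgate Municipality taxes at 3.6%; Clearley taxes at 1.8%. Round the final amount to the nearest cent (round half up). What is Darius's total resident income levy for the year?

Foxgate Municipality, 1 Jan – 14 Jun 2004: 166 days → $63,500 × 3.6% × 166/366 = $1,036.8197
Clearley, 15 Jun – 31 Dec 2004: 200 days → $63,500 × 1.8% × 200/366 = $624.5902
Total = $1,661.4098

$1,661.41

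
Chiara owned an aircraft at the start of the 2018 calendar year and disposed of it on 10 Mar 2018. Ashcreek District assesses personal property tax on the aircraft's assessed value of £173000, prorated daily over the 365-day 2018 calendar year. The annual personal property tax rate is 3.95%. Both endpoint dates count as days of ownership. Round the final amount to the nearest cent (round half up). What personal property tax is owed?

£1291.81

Days held (1 Jan – 10 Mar 2018): 69 out of 365
Tax = £173000 × 3.95% × 69/365 = £1291.8123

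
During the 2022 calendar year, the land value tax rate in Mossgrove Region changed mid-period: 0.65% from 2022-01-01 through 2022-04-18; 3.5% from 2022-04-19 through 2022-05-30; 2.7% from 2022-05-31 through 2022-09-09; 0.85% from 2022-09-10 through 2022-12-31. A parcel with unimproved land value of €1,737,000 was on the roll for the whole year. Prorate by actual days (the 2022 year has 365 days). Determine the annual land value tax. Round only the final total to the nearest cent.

2022-01-01 to 2022-04-18: 108 days at 0.65% → €1,737,000 × 0.65% × 108/365 = €3,340.7507
2022-04-19 to 2022-05-30: 42 days at 3.5% → €1,737,000 × 3.5% × 42/365 = €6,995.5890
2022-05-31 to 2022-09-09: 102 days at 2.7% → €1,737,000 × 2.7% × 102/365 = €13,106.0219
2022-09-10 to 2022-12-31: 113 days at 0.85% → €1,737,000 × 0.85% × 113/365 = €4,570.9274
Total = €28,013.2890

€28,013.29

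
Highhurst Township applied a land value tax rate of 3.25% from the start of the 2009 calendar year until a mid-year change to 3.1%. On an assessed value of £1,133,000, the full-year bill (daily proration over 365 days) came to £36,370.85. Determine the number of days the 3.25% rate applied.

Let d = days at the first rate; then 365 − d days at the second rate.
£1,133,000 × [3.25%·d + 3.1%·(365−d)] / 365 = £36,370.85
Solving gives d = 268, so the new rate took effect on 26 Sep 2009.

268 days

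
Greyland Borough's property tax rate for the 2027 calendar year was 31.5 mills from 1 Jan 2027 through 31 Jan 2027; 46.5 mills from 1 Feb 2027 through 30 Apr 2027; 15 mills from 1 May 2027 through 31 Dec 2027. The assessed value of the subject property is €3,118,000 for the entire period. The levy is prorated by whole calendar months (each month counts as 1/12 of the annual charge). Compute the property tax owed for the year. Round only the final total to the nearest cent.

€75,611.50

1 Jan – 31 Jan 2027: 1 month at 31.5 mills → €3,118,000 × 3.15% × 1/12 = €8,184.7500
1 Feb – 30 Apr 2027: 3 months at 46.5 mills → €3,118,000 × 4.65% × 3/12 = €36,246.7500
1 May – 31 Dec 2027: 8 months at 15 mills → €3,118,000 × 1.5% × 8/12 = €31,180.0000
Total = €75,611.5000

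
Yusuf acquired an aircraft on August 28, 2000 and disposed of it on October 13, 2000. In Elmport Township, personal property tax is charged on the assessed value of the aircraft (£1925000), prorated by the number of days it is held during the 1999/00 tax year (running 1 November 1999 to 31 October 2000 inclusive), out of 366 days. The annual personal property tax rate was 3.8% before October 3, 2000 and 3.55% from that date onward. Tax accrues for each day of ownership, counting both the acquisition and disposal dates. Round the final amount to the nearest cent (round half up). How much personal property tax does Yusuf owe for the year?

£9248.94

August 28 – October 2, 2000: 36 days at 3.8% → £1925000 × 3.8% × 36/366 = £7195.0820
October 3 – October 13, 2000: 11 days at 3.55% → £1925000 × 3.55% × 11/366 = £2053.8593
Total = £9248.9413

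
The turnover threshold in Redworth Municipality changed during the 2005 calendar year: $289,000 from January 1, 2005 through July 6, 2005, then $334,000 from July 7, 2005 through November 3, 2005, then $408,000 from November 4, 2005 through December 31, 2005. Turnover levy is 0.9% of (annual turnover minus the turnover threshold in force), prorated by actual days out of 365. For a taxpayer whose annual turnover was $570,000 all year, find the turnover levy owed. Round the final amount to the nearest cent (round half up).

January 1 – July 6, 2005: 187 days, exemption $289,000 → ($570,000 − $289,000) × 0.9% × 187/365 = $1,295.6795
July 7 – November 3, 2005: 120 days, exemption $334,000 → ($570,000 − $334,000) × 0.9% × 120/365 = $698.3014
November 4 – December 31, 2005: 58 days, exemption $408,000 → ($570,000 − $408,000) × 0.9% × 58/365 = $231.6822
Total = $2,225.6630

$2,225.66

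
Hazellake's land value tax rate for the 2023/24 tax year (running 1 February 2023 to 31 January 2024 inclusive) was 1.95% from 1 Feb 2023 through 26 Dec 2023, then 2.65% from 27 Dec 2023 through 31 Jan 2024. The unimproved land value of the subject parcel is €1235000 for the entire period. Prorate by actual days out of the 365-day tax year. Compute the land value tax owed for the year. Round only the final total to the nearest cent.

1 Feb – 26 Dec 2023: 329 days at 1.95% → €1235000 × 1.95% × 329/365 = €21707.2397
27 Dec 2023 – 31 Jan 2024: 36 days at 2.65% → €1235000 × 2.65% × 36/365 = €3227.9178
Total = €24935.1575

€24935.16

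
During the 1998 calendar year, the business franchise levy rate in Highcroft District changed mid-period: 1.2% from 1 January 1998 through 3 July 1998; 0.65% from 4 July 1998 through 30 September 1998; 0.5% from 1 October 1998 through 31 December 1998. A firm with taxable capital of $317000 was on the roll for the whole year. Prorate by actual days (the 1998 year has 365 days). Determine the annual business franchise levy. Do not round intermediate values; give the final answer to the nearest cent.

1 January – 3 July 1998: 184 days at 1.2% → $317000 × 1.2% × 184/365 = $1917.6329
4 July – 30 September 1998: 89 days at 0.65% → $317000 × 0.65% × 89/365 = $502.4233
1 October – 31 December 1998: 92 days at 0.5% → $317000 × 0.5% × 92/365 = $399.5068
Total = $2819.5630

$2819.56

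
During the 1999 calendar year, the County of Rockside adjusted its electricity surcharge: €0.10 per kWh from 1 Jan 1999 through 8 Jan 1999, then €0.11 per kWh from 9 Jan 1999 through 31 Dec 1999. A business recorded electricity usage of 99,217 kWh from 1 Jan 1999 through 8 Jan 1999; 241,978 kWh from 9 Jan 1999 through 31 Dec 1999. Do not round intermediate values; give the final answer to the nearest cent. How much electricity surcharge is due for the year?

€36,539.28

1 Jan – 8 Jan 1999: 99,217 kWh at €0.10/kWh → €9,921.70
9 Jan – 31 Dec 1999: 241,978 kWh at €0.11/kWh → €26,617.58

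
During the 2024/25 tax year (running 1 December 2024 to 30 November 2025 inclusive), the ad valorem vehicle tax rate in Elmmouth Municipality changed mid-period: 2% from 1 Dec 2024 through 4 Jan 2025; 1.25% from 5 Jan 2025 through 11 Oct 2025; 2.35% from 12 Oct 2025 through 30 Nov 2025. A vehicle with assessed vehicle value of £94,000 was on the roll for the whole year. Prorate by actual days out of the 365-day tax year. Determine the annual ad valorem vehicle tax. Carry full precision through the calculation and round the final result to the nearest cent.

1 Dec 2024 – 4 Jan 2025: 35 days at 2% → £94,000 × 2% × 35/365 = £180.2740
5 Jan – 11 Oct 2025: 280 days at 1.25% → £94,000 × 1.25% × 280/365 = £901.3699
12 Oct – 30 Nov 2025: 50 days at 2.35% → £94,000 × 2.35% × 50/365 = £302.6027
Total = £1,384.2466

£1,384.25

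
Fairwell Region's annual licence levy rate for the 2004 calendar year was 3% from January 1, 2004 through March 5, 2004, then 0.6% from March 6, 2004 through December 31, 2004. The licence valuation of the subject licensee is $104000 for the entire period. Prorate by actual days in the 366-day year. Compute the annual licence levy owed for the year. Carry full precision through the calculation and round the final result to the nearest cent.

$1067.28

January 1 – March 5, 2004: 65 days at 3% → $104000 × 3% × 65/366 = $554.0984
March 6 – December 31, 2004: 301 days at 0.6% → $104000 × 0.6% × 301/366 = $513.1803
Total = $1067.2787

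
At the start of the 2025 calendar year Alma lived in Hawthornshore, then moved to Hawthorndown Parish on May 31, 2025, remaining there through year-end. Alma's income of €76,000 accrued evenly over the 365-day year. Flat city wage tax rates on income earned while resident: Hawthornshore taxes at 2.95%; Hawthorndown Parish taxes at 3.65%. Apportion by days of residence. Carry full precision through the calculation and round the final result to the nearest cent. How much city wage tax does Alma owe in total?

Hawthornshore, January 1 – May 30, 2025: 150 days → €76,000 × 2.95% × 150/365 = €921.3699
Hawthorndown Parish, May 31 – December 31, 2025: 215 days → €76,000 × 3.65% × 215/365 = €1,634.0000
Total = €2,555.3699

€2,555.37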